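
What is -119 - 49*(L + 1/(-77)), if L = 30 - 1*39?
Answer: 3549/11 ≈ 322.64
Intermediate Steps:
L = -9 (L = 30 - 39 = -9)
-119 - 49*(L + 1/(-77)) = -119 - 49*(-9 + 1/(-77)) = -119 - 49*(-9 - 1/77) = -119 - 49*(-694/77) = -119 + 4858/11 = 3549/11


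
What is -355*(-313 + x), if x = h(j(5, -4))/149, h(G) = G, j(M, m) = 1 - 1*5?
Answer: 16557555/149 ≈ 1.1112e+5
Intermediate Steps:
j(M, m) = -4 (j(M, m) = 1 - 5 = -4)
x = -4/149 ≈ -0.026846
-355*(-313 + x) = -355*(-313 - 4/149) = -355*(-46641/149) = 16557555/149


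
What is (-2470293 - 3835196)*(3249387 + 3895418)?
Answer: -45051489334645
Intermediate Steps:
(-2470293 - 3835196)*(3249387 + 3895418) = -6305489*7144805 = -45051489334645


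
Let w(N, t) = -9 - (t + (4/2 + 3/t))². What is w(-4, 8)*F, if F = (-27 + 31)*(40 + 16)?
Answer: -52255/2 ≈ -26128.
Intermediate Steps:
w(N, t) = -9 - (2 + t + 3/t)² (w(N, t) = -9 - (t + (4*(½) + 3/t))² = -9 - (t + (2 + 3/t))² = -9 - (2 + t + 3/t)²)
F = 224 (F = 4*56 = 224)
w(-4, 8)*F = (-9 - 1*(3 + 8² + 2*8)²/8²)*224 = (-9 - 1*1/64*(3 + 64 + 16)²)*224 = (-9 - 1*1/64*83²)*224 = (-9 - 1*1/64*6889)*224 = (-9 - 6889/64)*224 = -7465/64*224 = -52255/2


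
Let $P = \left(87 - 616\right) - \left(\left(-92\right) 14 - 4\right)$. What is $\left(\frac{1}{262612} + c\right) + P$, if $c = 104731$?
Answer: $\frac{27703990329}{262612} \approx 1.0549 \cdot 10^{5}$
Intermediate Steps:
$P = 763$ ($P = \left(87 - 616\right) - \left(-1288 - 4\right) = -529 - -1292 = -529 + 1292 = 763$)
$\left(\frac{1}{262612} + c\right) + P = \left(\frac{1}{262612} + 104731\right) + 763 = \frac{27503617373}{262612} + 763 = \frac{27703990329}{262612}$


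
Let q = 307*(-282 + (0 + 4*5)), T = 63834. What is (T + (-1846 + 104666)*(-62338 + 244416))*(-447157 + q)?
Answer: -9877201941800254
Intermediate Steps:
q = -80434 (q = 307*(-282 + (0 + 20)) = 307*(-282 + 20) = 307*(-262) = -80434)
(T + (-1846 + 104666)*(-62338 + 244416))*(-447157 + q) = (63834 + (-1846 + 104666)*(-62338 + 244416))*(-447157 - 80434) = (63834 + 102820*182078)*(-527591) = (63834 + 18721259960)*(-527591) = 18721323794*(-527591) = -9877201941800254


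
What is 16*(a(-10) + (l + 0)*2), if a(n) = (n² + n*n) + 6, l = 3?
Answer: 3392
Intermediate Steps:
a(n) = 6 + 2*n² (a(n) = (n² + n²) + 6 = 2*n² + 6 = 6 + 2*n²)
16*(a(-10) + (l + 0)*2) = 16*((6 + 2*(-10)²) + (3 + 0)*2) = 16*((6 + 2*100) + 3*2) = 16*((6 + 200) + 6) = 16*(206 + 6) = 16*212 = 3392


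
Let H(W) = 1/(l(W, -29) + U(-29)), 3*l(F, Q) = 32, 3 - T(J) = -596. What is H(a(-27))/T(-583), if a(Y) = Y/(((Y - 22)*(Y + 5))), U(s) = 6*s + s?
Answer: -3/345623 ≈ -8.6800e-6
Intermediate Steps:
T(J) = 599 (T(J) = 3 - 1*(-596) = 3 + 596 = 599)
l(F, Q) = 32/3 (l(F, Q) = (1/3)*32 = 32/3)
U(s) = 7*s
a(Y) = Y/((-22 + Y)*(5 + Y)) (a(Y) = Y/(((-22 + Y)*(5 + Y))) = Y*(1/((-22 + Y)*(5 + Y))) = Y/((-22 + Y)*(5 + Y)))
H(W) = -3/577 (H(W) = 1/(32/3 + 7*(-29)) = 1/(32/3 - 203) = 1/(-577/3) = -3/577)
H(a(-27))/T(-583) = -3/577/599 = -3/577*1/599 = -3/345623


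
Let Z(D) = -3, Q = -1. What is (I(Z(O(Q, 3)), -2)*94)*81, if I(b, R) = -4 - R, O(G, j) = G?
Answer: -15228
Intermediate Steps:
(I(Z(O(Q, 3)), -2)*94)*81 = ((-4 - 1*(-2))*94)*81 = ((-4 + 2)*94)*81 = -2*94*81 = -188*81 = -15228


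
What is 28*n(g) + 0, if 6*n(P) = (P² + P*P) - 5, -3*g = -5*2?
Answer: 2170/27 ≈ 80.370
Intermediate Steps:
g = 10/3 (g = -(-5)*2/3 = -⅓*(-10) = 10/3 ≈ 3.3333)
n(P) = -⅚ + P²/3 (n(P) = ((P² + P*P) - 5)/6 = ((P² + P²) - 5)/6 = (2*P² - 5)/6 = (-5 + 2*P²)/6 = -⅚ + P²/3)
28*n(g) + 0 = 28*(-⅚ + (10/3)²/3) + 0 = 28*(-⅚ + (⅓)*(100/9)) + 0 = 28*(-⅚ + 100/27) + 0 = 28*(155/54) + 0 = 2170/27 + 0 = 2170/27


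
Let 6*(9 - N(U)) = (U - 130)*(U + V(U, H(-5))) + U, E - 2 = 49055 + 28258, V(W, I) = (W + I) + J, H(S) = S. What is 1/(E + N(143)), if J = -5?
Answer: 6/460213 ≈ 1.3037e-5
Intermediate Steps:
V(W, I) = -5 + I + W (V(W, I) = (W + I) - 5 = (I + W) - 5 = -5 + I + W)
E = 77315 (E = 2 + (49055 + 28258) = 2 + 77313 = 77315)
N(U) = 9 - U/6 - (-130 + U)*(-10 + 2*U)/6 (N(U) = 9 - ((U - 130)*(U + (-5 - 5 + U)) + U)/6 = 9 - ((-130 + U)*(U + (-10 + U)) + U)/6 = 9 - ((-130 + U)*(-10 + 2*U) + U)/6 = 9 - (U + (-130 + U)*(-10 + 2*U))/6 = 9 + (-U/6 - (-130 + U)*(-10 + 2*U)/6) = 9 - U/6 - (-130 + U)*(-10 + 2*U)/6)
1/(E + N(143)) = 1/(77315 + (-623/3 - 1/3*143**2 + (269/6)*143)) = 1/(77315 + (-623/3 - 1/3*20449 + 38467/6)) = 1/(77315 + (-623/3 - 20449/3 + 38467/6)) = 1/(77315 - 3677/6) = 1/(460213/6) = 6/460213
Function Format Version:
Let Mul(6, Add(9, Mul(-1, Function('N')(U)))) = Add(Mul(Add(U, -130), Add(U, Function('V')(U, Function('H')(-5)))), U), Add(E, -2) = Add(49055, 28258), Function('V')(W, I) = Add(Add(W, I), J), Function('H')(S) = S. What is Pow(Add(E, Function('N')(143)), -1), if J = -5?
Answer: Rational(6, 460213) ≈ 1.3037e-5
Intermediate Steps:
Function('V')(W, I) = Add(-5, I, W) (Function('V')(W, I) = Add(Add(W, I), -5) = Add(Add(I, W), -5) = Add(-5, I, W))
E = 77315 (E = Add(2, Add(49055, 28258)) = Add(2, 77313) = 77315)
Function('N')(U) = Add(9, Mul(Rational(-1, 6), U), Mul(Rational(-1, 6), Add(-130, U), Add(-10, Mul(2, U)))) (Function('N')(U) = Add(9, Mul(Rational(-1, 6), Add(Mul(Add(U, -130), Add(U, Add(-5, -5, U))), U))) = Add(9, Mul(Rational(-1, 6), Add(Mul(Add(-130, U), Add(U, Add(-10, U))), U))) = Add(9, Mul(Rational(-1, 6), Add(Mul(Add(-130, U), Add(-10, Mul(2, U))), U))) = Add(9, Mul(Rational(-1, 6), Add(U, Mul(Add(-130, U), Add(-10, Mul(2, U)))))) = Add(9, Add(Mul(Rational(-1, 6), U), Mul(Rational(-1, 6), Add(-130, U), Add(-10, Mul(2, U))))) = Add(9, Mul(Rational(-1, 6), U), Mul(Rational(-1, 6), Add(-130, U), Add(-10, Mul(2, U)))))
Pow(Add(E, Function('N')(143)), -1) = Pow(Add(77315, Add(Rational(-623, 3), Mul(Rational(-1, 3), Pow(143, 2)), Mul(Rational(269, 6), 143))), -1) = Pow(Add(77315, Add(Rational(-623, 3), Mul(Rational(-1, 3), 20449), Rational(38467, 6))), -1) = Pow(Add(77315, Add(Rational(-623, 3), Rational(-20449, 3), Rational(38467, 6))), -1) = Pow(Add(77315, Rational(-3677, 6)), -1) = Pow(Rational(460213, 6), -1) = Rational(6, 460213)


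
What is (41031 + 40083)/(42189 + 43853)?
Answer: 3687/3911 ≈ 0.94273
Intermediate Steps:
(41031 + 40083)/(42189 + 43853) = 81114/86042 = 81114*(1/86042) = 3687/3911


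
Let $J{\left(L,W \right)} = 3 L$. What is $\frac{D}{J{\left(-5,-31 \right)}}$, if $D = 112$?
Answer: $- \frac{112}{15} \approx -7.4667$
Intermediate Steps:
$\frac{D}{J{\left(-5,-31 \right)}} = \frac{112}{3 \left(-5\right)} = \frac{112}{-15} = 112 \left(- \frac{1}{15}\right) = - \frac{112}{15}$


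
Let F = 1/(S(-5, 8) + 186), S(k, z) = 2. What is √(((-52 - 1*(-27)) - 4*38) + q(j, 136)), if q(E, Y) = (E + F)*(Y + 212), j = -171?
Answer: 2*I*√32960019/47 ≈ 244.3*I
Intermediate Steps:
F = 1/188 (F = 1/(2 + 186) = 1/188 ≈ 0.0053191)
q(E, Y) = (212 + Y)*(1/188 + E) (q(E, Y) = (E + 1/188)*(Y + 212) = (1/188 + E)*(212 + Y) = (212 + Y)*(1/188 + E))
√(((-52 - 1*(-27)) - 4*38) + q(j, 136)) = √(((-52 - 1*(-27)) - 4*38) + (53/47 + 212*(-171) + (1/188)*136 - 171*136)) = √(((-52 + 27) - 152) + (53/47 - 36252 + 34/47 - 23256)) = √((-25 - 152) - 2796789/47) = √(-177 - 2796789/47) = √(-2805108/47) = 2*I*√32960019/47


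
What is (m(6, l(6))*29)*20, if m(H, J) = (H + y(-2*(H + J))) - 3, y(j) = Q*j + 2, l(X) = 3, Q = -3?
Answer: 34220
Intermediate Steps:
y(j) = 2 - 3*j (y(j) = -3*j + 2 = 2 - 3*j)
m(H, J) = -1 + 6*J + 7*H (m(H, J) = (H + (2 - (-6)*(H + J))) - 3 = (H + (2 - 3*(-2*H - 2*J))) - 3 = (H + (2 + (6*H + 6*J))) - 3 = (H + (2 + 6*H + 6*J)) - 3 = (2 + 6*J + 7*H) - 3 = -1 + 6*J + 7*H)
(m(6, l(6))*29)*20 = ((-1 + 6*3 + 7*6)*29)*20 = ((-1 + 18 + 42)*29)*20 = (59*29)*20 = 1711*20 = 34220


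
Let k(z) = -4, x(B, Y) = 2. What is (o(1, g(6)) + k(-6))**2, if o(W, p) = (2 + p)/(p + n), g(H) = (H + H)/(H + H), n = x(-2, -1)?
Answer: 9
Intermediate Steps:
n = 2
g(H) = 1 (g(H) = (2*H)/((2*H)) = (2*H)*(1/(2*H)) = 1)
o(W, p) = 1 (o(W, p) = (2 + p)/(p + 2) = (2 + p)/(2 + p) = 1)
(o(1, g(6)) + k(-6))**2 = (1 - 4)**2 = (-3)**2 = 9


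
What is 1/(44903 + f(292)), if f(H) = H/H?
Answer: 1/44904 ≈ 2.2270e-5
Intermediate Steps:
f(H) = 1
1/(44903 + f(292)) = 1/(44903 + 1) = 1/44904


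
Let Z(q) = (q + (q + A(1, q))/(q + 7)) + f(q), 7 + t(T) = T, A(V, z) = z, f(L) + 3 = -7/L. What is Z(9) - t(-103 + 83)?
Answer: 2401/72 ≈ 33.347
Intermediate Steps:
f(L) = -3 - 7/L
t(T) = -7 + T
Z(q) = -3 + q - 7/q + 2*q/(7 + q) (Z(q) = (q + (q + q)/(q + 7)) + (-3 - 7/q) = (q + (2*q)/(7 + q)) + (-3 - 7/q) = (q + 2*q/(7 + q)) + (-3 - 7/q) = -3 + q - 7/q + 2*q/(7 + q))
Z(9) - t(-103 + 83) = (-49 + 9³ - 28*9 + 6*9²)/(9*(7 + 9)) - (-7 + (-103 + 83)) = (⅑)*(-49 + 729 - 252 + 6*81)/16 - (-7 - 20) = (⅑)*(1/16)*(-49 + 729 - 252 + 486) - 1*(-27) = (⅑)*(1/16)*914 + 27 = 457/72 + 27 = 2401/72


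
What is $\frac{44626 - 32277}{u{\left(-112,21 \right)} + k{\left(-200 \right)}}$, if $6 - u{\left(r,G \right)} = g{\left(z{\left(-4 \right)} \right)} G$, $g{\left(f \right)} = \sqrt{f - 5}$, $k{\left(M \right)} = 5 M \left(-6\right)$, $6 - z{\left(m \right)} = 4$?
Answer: $\frac{3531814}{1717779} + \frac{12349 i \sqrt{3}}{1717779} \approx 2.056 + 0.012452 i$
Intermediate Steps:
$z{\left(m \right)} = 2$ ($z{\left(m \right)} = 6 - 4 = 2$)
$k{\left(M \right)} = - 30 M$
$g{\left(f \right)} = \sqrt{-5 + f}$
$u{\left(r,G \right)} = 6 - i G \sqrt{3}$ ($u{\left(r,G \right)} = 6 - \sqrt{-5 + 2} G = 6 - \sqrt{-3} G = 6 - i \sqrt{3} G = 6 - i G \sqrt{3}$)
$\frac{44626 - 32277}{u{\left(-112,21 \right)} + k{\left(-200 \right)}} = \frac{44626 - 32277}{\left(6 - i 21 \sqrt{3}\right) - -6000} = \frac{12349}{\left(6 - 21 i \sqrt{3}\right) + 6000} = \frac{12349}{6006 - 21 i \sqrt{3}}$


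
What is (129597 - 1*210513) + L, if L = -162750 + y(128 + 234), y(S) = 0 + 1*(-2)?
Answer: -243668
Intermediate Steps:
y(S) = -2 (y(S) = 0 - 2 = -2)
L = -162752 (L = -162750 - 2 = -162752)
(129597 - 1*210513) + L = (129597 - 1*210513) - 162752 = (129597 - 210513) - 162752 = -80916 - 162752 = -243668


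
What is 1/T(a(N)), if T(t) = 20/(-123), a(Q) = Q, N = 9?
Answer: -123/20 ≈ -6.1500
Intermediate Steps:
T(t) = -20/123 (T(t) = 20*(-1/123) = -20/123)
1/T(a(N)) = 1/(-20/123) = -123/20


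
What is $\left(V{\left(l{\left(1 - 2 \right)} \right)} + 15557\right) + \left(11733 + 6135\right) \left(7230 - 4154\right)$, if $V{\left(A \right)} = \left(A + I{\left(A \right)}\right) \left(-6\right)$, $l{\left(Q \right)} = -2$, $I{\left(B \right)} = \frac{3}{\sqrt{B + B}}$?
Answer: $54977537 + 9 i \approx 5.4978 \cdot 10^{7} + 9.0 i$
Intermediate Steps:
$I{\left(B \right)} = \frac{3 \sqrt{2}}{2 \sqrt{B}}$ ($I{\left(B \right)} = \frac{3}{\sqrt{2 B}} = \frac{3}{\sqrt{2} \sqrt{B}} = 3 \frac{\sqrt{2}}{2 \sqrt{B}} = \frac{3 \sqrt{2}}{2 \sqrt{B}}$)
$V{\left(A \right)} = - 6 A - \frac{9 \sqrt{2}}{\sqrt{A}}$ ($V{\left(A \right)} = \left(A + \frac{3 \sqrt{2}}{2 \sqrt{A}}\right) \left(-6\right) = - 6 A - \frac{9 \sqrt{2}}{\sqrt{A}}$)
$\left(V{\left(l{\left(1 - 2 \right)} \right)} + 15557\right) + \left(11733 + 6135\right) \left(7230 - 4154\right) = \left(\left(\left(-6\right) \left(-2\right) - \frac{9 \sqrt{2}}{i \sqrt{2}}\right) + 15557\right) + \left(11733 + 6135\right) \left(7230 - 4154\right) = \left(\left(12 - 9 \sqrt{2} \left(- \frac{i \sqrt{2}}{2}\right)\right) + 15557\right) + 17868 \cdot 3076 = \left(\left(12 + 9 i\right) + 15557\right) + 54961968 = \left(15569 + 9 i\right) + 54961968 = 54977537 + 9 i$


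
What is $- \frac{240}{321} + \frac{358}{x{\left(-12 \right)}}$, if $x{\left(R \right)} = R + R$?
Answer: $- \frac{20113}{1284} \approx -15.664$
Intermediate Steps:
$x{\left(R \right)} = 2 R$
$- \frac{240}{321} + \frac{358}{x{\left(-12 \right)}} = - \frac{240}{321} + \frac{358}{2 \left(-12\right)} = \left(-240\right) \frac{1}{321} + \frac{358}{-24} = - \frac{80}{107} + 358 \left(- \frac{1}{24}\right) = - \frac{80}{107} - \frac{179}{12} = - \frac{20113}{1284}$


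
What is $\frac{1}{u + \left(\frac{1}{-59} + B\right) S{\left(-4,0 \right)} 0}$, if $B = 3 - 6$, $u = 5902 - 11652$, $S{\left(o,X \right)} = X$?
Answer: $- \frac{1}{5750} \approx -0.00017391$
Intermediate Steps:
$u = -5750$ ($u = 5902 - 11652 = -5750$)
$B = -3$ ($B = 3 - 6 = -3$)
$\frac{1}{u + \left(\frac{1}{-59} + B\right) S{\left(-4,0 \right)} 0} = \frac{1}{-5750 + \left(\frac{1}{-59} - 3\right) 0 \cdot 0} = \frac{1}{-5750 + \left(- \frac{1}{59} - 3\right) 0} = \frac{1}{-5750 - 0} = \frac{1}{-5750 + 0} = \frac{1}{-5750} = - \frac{1}{5750}$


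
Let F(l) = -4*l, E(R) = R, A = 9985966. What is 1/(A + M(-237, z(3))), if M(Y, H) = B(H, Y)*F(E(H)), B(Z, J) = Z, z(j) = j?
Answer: 1/9985930 ≈ 1.0014e-7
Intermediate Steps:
M(Y, H) = -4*H² (M(Y, H) = H*(-4*H) = -4*H²)
1/(A + M(-237, z(3))) = 1/(9985966 - 4*3²) = 1/(9985966 - 4*9) = 1/(9985966 - 36) = 1/9985930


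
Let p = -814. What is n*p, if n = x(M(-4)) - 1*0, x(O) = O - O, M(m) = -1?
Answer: 0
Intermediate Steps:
x(O) = 0
n = 0 (n = 0 - 1*0 = 0 + 0 = 0)
n*p = 0*(-814) = 0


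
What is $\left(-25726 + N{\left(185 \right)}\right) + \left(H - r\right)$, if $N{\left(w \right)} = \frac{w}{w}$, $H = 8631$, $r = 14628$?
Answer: $-31722$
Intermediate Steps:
$N{\left(w \right)} = 1$
$\left(-25726 + N{\left(185 \right)}\right) + \left(H - r\right) = \left(-25726 + 1\right) + \left(8631 - 14628\right) = -25725 + \left(8631 - 14628\right) = -25725 - 5997 = -31722$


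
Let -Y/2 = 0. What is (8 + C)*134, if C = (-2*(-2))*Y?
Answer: 1072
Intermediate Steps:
Y = 0 (Y = -2*0 = 0)
C = 0 (C = -2*(-2)*0 = 4*0 = 0)
(8 + C)*134 = (8 + 0)*134 = 8*134 = 1072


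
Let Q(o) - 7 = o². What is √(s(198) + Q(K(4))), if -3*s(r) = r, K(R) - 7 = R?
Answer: √62 ≈ 7.8740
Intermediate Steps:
K(R) = 7 + R
Q(o) = 7 + o²
s(r) = -r/3
√(s(198) + Q(K(4))) = √(-⅓*198 + (7 + (7 + 4)²)) = √(-66 + (7 + 11²)) = √(-66 + (7 + 121)) = √(-66 + 128) = √62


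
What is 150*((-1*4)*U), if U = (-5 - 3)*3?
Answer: 14400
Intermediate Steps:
U = -24 (U = -8*3 = -24)
150*((-1*4)*U) = 150*(-1*4*(-24)) = 150*(-4*(-24)) = 150*96 = 14400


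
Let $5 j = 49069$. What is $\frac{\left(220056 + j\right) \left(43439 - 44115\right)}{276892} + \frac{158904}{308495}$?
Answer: $- \frac{1088492070557}{1941359035} \approx -560.69$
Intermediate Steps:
$j = \frac{49069}{5}$ ($j = \frac{1}{5} \cdot 49069 = \frac{49069}{5} \approx 9813.8$)
$\frac{\left(220056 + j\right) \left(43439 - 44115\right)}{276892} + \frac{158904}{308495} = \frac{\left(220056 + \frac{49069}{5}\right) \left(43439 - 44115\right)}{276892} + \frac{158904}{308495} = \frac{1149349}{5} \left(-676\right) \frac{1}{276892} + 158904 \cdot \frac{1}{308495} = \left(- \frac{776959924}{5}\right) \frac{1}{276892} + \frac{158904}{308495} = - \frac{194239981}{346115} + \frac{158904}{308495} = - \frac{1088492070557}{1941359035}$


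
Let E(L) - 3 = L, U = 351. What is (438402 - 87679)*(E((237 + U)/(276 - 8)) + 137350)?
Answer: 3227632922954/67 ≈ 4.8174e+10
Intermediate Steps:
E(L) = 3 + L
(438402 - 87679)*(E((237 + U)/(276 - 8)) + 137350) = (438402 - 87679)*((3 + (237 + 351)/(276 - 8)) + 137350) = 350723*((3 + 588/268) + 137350) = 350723*((3 + 588*(1/268)) + 137350) = 350723*((3 + 147/67) + 137350) = 350723*(348/67 + 137350) = 350723*(9202798/67) = 3227632922954/67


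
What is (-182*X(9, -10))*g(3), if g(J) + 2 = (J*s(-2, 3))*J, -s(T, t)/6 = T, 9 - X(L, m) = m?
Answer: -366548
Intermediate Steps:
X(L, m) = 9 - m
s(T, t) = -6*T
g(J) = -2 + 12*J² (g(J) = -2 + (J*(-6*(-2)))*J = -2 + (J*12)*J = -2 + (12*J)*J = -2 + 12*J²)
(-182*X(9, -10))*g(3) = (-182*(9 - 1*(-10)))*(-2 + 12*3²) = (-182*(9 + 10))*(-2 + 12*9) = (-182*19)*(-2 + 108) = -3458*106 = -366548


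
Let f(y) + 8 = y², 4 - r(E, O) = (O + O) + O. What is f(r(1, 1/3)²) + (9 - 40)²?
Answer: 1034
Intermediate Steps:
r(E, O) = 4 - 3*O (r(E, O) = 4 - ((O + O) + O) = 4 - (2*O + O) = 4 - 3*O)
f(y) = -8 + y²
f(r(1, 1/3)²) + (9 - 40)² = (-8 + ((4 - 3/3)²)²) + (9 - 40)² = (-8 + ((4 - 3*⅓)²)²) + (-31)² = (-8 + ((4 - 1)²)²) + 961 = (-8 + (3²)²) + 961 = (-8 + 9²) + 961 = (-8 + 81) + 961 = 73 + 961 = 1034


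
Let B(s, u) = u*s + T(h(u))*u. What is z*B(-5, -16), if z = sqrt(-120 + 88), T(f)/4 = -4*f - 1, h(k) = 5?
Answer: 5696*I*sqrt(2) ≈ 8055.4*I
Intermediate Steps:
T(f) = -4 - 16*f (T(f) = 4*(-4*f - 1) = 4*(-1 - 4*f) = -4 - 16*f)
B(s, u) = -84*u + s*u (B(s, u) = u*s + (-4 - 16*5)*u = s*u + (-4 - 80)*u = s*u - 84*u = -84*u + s*u)
z = 4*I*sqrt(2) (z = sqrt(-32) = 4*I*sqrt(2) ≈ 5.6569*I)
z*B(-5, -16) = (4*I*sqrt(2))*(-16*(-84 - 5)) = (4*I*sqrt(2))*(-16*(-89)) = (4*I*sqrt(2))*1424 = 5696*I*sqrt(2)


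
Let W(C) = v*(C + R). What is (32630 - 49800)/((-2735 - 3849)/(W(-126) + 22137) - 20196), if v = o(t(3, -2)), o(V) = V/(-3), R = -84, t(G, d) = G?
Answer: 191848995/225663298 ≈ 0.85016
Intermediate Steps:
o(V) = -V/3 (o(V) = V*(-⅓) = -V/3)
v = -1 (v = -⅓*3 = -1)
W(C) = 84 - C (W(C) = -(C - 84) = -(-84 + C) = 84 - C)
(32630 - 49800)/((-2735 - 3849)/(W(-126) + 22137) - 20196) = (32630 - 49800)/((-2735 - 3849)/((84 - 1*(-126)) + 22137) - 20196) = -17170/(-6584/((84 + 126) + 22137) - 20196) = -17170/(-6584/(210 + 22137) - 20196) = -17170/(-6584/22347 - 20196) = -17170/(-451326596/22347) = -17170*(-22347/451326596) = 191848995/225663298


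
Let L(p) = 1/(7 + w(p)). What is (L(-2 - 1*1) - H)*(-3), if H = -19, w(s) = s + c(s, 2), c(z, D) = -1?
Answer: -58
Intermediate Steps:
w(s) = -1 + s (w(s) = s - 1 = -1 + s)
L(p) = 1/(6 + p) (L(p) = 1/(7 + (-1 + p)) = 1/(6 + p))
(L(-2 - 1*1) - H)*(-3) = (1/(6 + (-2 - 1*1)) - 1*(-19))*(-3) = (1/(6 + (-2 - 1)) + 19)*(-3) = (1/(6 - 3) + 19)*(-3) = (1/3 + 19)*(-3) = (⅓ + 19)*(-3) = (58/3)*(-3) = -58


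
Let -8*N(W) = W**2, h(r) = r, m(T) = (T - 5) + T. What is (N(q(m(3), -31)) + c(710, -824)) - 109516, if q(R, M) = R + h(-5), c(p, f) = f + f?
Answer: -111166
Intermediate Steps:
m(T) = -5 + 2*T (m(T) = (-5 + T) + T = -5 + 2*T)
c(p, f) = 2*f
q(R, M) = -5 + R (q(R, M) = R - 5 = -5 + R)
N(W) = -W**2/8
(N(q(m(3), -31)) + c(710, -824)) - 109516 = (-(-5 + (-5 + 2*3))**2/8 + 2*(-824)) - 109516 = (-(-5 + (-5 + 6))**2/8 - 1648) - 109516 = (-(-5 + 1)**2/8 - 1648) - 109516 = (-1/8*(-4)**2 - 1648) - 109516 = (-1/8*16 - 1648) - 109516 = (-2 - 1648) - 109516 = -1650 - 109516 = -111166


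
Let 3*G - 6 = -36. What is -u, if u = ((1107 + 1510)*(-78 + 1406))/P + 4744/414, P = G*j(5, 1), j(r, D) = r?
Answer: 359642116/5175 ≈ 69496.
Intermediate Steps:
G = -10 (G = 2 + (⅓)*(-36) = 2 - 12 = -10)
P = -50 (P = -10*5 = -50)
u = -359642116/5175 (u = ((1107 + 1510)*(-78 + 1406))/(-50) + 4744/414 = (2617*1328)*(-1/50) + 4744*(1/414) = 3475376*(-1/50) + 2372/207 = -1737688/25 + 2372/207 = -359642116/5175 ≈ -69496.)
-u = -1*(-359642116/5175) = 359642116/5175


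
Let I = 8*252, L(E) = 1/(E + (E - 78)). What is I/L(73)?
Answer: 137088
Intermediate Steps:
L(E) = 1/(-78 + 2*E) (L(E) = 1/(E + (-78 + E)) = 1/(-78 + 2*E))
I = 2016
I/L(73) = 2016/((1/(2*(-39 + 73)))) = 2016/(((½)/34)) = 2016/(((½)*(1/34))) = 2016/(1/68) = 2016*68 = 137088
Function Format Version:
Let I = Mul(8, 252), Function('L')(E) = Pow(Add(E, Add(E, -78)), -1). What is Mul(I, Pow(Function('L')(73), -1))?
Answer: 137088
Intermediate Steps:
Function('L')(E) = Pow(Add(-78, Mul(2, E)), -1) (Function('L')(E) = Pow(Add(E, Add(-78, E)), -1) = Pow(Add(-78, Mul(2, E)), -1))
I = 2016
Mul(I, Pow(Function('L')(73), -1)) = Mul(2016, Pow(Mul(Rational(1, 2), Pow(Add(-39, 73), -1)), -1)) = Mul(2016, Pow(Mul(Rational(1, 2), Pow(34, -1)), -1)) = Mul(2016, Pow(Mul(Rational(1, 2), Rational(1, 34)), -1)) = Mul(2016, Pow(Rational(1, 68), -1)) = Mul(2016, 68) = 137088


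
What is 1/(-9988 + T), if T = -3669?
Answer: -1/13657 ≈ -7.3223e-5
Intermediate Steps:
1/(-9988 + T) = 1/(-9988 - 3669) = 1/(-13657) = -1/13657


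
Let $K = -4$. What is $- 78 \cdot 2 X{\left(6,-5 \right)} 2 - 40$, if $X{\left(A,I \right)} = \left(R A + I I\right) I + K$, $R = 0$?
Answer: $40208$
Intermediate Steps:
$X{\left(A,I \right)} = -4 + I^{3}$ ($X{\left(A,I \right)} = \left(0 A + I I\right) I - 4 = \left(0 + I^{2}\right) I - 4 = I^{2} I - 4 = I^{3} - 4 = -4 + I^{3}$)
$- 78 \cdot 2 X{\left(6,-5 \right)} 2 - 40 = - 78 \cdot 2 \left(-4 + \left(-5\right)^{3}\right) 2 - 40 = - 78 \cdot 2 \left(-4 - 125\right) 2 - 40 = - 78 \cdot 2 \left(-129\right) 2 - 40 = - 78 \left(\left(-258\right) 2\right) - 40 = \left(-78\right) \left(-516\right) - 40 = 40248 - 40 = 40208$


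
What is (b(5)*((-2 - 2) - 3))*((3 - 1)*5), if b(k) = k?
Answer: -350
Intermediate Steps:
(b(5)*((-2 - 2) - 3))*((3 - 1)*5) = (5*((-2 - 2) - 3))*((3 - 1)*5) = (5*(-4 - 3))*(2*5) = (5*(-7))*10 = -35*10 = -350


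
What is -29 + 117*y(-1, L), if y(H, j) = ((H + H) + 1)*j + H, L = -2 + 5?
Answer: -497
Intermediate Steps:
L = 3
y(H, j) = H + j*(1 + 2*H) (y(H, j) = (2*H + 1)*j + H = (1 + 2*H)*j + H = j*(1 + 2*H) + H = H + j*(1 + 2*H))
-29 + 117*y(-1, L) = -29 + 117*(-1 + 3 + 2*(-1)*3) = -29 + 117*(-1 + 3 - 6) = -29 + 117*(-4) = -29 - 468 = -497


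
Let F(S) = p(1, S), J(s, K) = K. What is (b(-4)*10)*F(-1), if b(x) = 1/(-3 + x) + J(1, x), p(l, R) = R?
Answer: 290/7 ≈ 41.429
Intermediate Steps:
F(S) = S
b(x) = x + 1/(-3 + x) (b(x) = 1/(-3 + x) + x = x + 1/(-3 + x))
(b(-4)*10)*F(-1) = (((1 + (-4)² - 3*(-4))/(-3 - 4))*10)*(-1) = (((1 + 16 + 12)/(-7))*10)*(-1) = (-⅐*29*10)*(-1) = -29/7*10*(-1) = -290/7*(-1) = 290/7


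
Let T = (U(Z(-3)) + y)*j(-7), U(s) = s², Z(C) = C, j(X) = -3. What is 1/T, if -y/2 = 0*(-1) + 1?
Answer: -1/21 ≈ -0.047619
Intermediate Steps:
y = -2 (y = -2*(0*(-1) + 1) = -2*(0 + 1) = -2*1 = -2)
T = -21 (T = ((-3)² - 2)*(-3) = (9 - 2)*(-3) = 7*(-3) = -21)
1/T = 1/(-21) = -1/21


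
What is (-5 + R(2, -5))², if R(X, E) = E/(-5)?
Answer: 16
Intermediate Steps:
R(X, E) = -E/5 (R(X, E) = E*(-⅕) = -E/5)
(-5 + R(2, -5))² = (-5 - ⅕*(-5))² = (-5 + 1)² = (-4)² = 16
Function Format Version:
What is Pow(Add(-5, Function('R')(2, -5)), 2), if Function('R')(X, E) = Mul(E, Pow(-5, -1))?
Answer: 16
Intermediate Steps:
Function('R')(X, E) = Mul(Rational(-1, 5), E) (Function('R')(X, E) = Mul(E, Rational(-1, 5)) = Mul(Rational(-1, 5), E))
Pow(Add(-5, Function('R')(2, -5)), 2) = Pow(Add(-5, Mul(Rational(-1, 5), -5)), 2) = Pow(Add(-5, 1), 2) = Pow(-4, 2) = 16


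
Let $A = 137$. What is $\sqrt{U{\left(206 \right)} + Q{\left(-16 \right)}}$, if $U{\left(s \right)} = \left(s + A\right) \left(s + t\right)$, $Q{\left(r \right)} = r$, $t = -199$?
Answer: $3 \sqrt{265} \approx 48.836$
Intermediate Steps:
$U{\left(s \right)} = \left(-199 + s\right) \left(137 + s\right)$ ($U{\left(s \right)} = \left(s + 137\right) \left(s - 199\right) = \left(137 + s\right) \left(-199 + s\right) = \left(-199 + s\right) \left(137 + s\right)$)
$\sqrt{U{\left(206 \right)} + Q{\left(-16 \right)}} = \sqrt{\left(-27263 + 206^{2} - 12772\right) - 16} = \sqrt{\left(-27263 + 42436 - 12772\right) - 16} = \sqrt{2401 - 16} = \sqrt{2385} = 3 \sqrt{265}$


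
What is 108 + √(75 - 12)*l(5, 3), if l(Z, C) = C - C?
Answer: 108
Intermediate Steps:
l(Z, C) = 0
108 + √(75 - 12)*l(5, 3) = 108 + √(75 - 12)*0 = 108 + √63*0 = 108 + (3*√7)*0 = 108 + 0 = 108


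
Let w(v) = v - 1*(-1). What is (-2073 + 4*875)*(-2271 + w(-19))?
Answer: -3266403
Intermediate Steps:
w(v) = 1 + v (w(v) = v + 1 = 1 + v)
(-2073 + 4*875)*(-2271 + w(-19)) = (-2073 + 4*875)*(-2271 + (1 - 19)) = (-2073 + 3500)*(-2271 - 18) = 1427*(-2289) = -3266403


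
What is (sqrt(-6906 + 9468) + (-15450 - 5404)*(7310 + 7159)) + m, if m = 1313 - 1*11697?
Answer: -301746910 + sqrt(2562) ≈ -3.0175e+8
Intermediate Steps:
m = -10384 (m = 1313 - 11697 = -10384)
(sqrt(-6906 + 9468) + (-15450 - 5404)*(7310 + 7159)) + m = (sqrt(-6906 + 9468) + (-15450 - 5404)*(7310 + 7159)) - 10384 = (sqrt(2562) - 20854*14469) - 10384 = (sqrt(2562) - 301736526) - 10384 = (-301736526 + sqrt(2562)) - 10384 = -301746910 + sqrt(2562)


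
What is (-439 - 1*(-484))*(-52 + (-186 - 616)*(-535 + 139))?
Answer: 14289300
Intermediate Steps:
(-439 - 1*(-484))*(-52 + (-186 - 616)*(-535 + 139)) = (-439 + 484)*(-52 - 802*(-396)) = 45*(-52 + 317592) = 45*317540 = 14289300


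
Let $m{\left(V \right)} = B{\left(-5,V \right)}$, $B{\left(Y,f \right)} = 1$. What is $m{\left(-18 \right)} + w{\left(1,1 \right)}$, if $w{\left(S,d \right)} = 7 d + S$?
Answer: $9$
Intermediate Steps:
$w{\left(S,d \right)} = S + 7 d$
$m{\left(V \right)} = 1$
$m{\left(-18 \right)} + w{\left(1,1 \right)} = 1 + \left(1 + 7 \cdot 1\right) = 1 + \left(1 + 7\right) = 1 + 8 = 9$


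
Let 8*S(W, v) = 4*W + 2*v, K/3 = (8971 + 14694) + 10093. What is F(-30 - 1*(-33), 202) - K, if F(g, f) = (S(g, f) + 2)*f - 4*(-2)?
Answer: -90358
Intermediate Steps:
K = 101274 (K = 3*((8971 + 14694) + 10093) = 3*(23665 + 10093) = 3*33758 = 101274)
S(W, v) = W/2 + v/4 (S(W, v) = (4*W + 2*v)/8 = (2*v + 4*W)/8 = W/2 + v/4)
F(g, f) = 8 + f*(2 + g/2 + f/4) (F(g, f) = ((g/2 + f/4) + 2)*f - 4*(-2) = (2 + g/2 + f/4)*f + 8 = f*(2 + g/2 + f/4) + 8 = 8 + f*(2 + g/2 + f/4))
F(-30 - 1*(-33), 202) - K = (8 + 2*202 + (¼)*202*(202 + 2*(-30 - 1*(-33)))) - 1*101274 = (8 + 404 + (¼)*202*(202 + 2*(-30 + 33))) - 101274 = (8 + 404 + (¼)*202*(202 + 2*3)) - 101274 = (8 + 404 + (¼)*202*(202 + 6)) - 101274 = (8 + 404 + (¼)*202*208) - 101274 = (8 + 404 + 10504) - 101274 = 10916 - 101274 = -90358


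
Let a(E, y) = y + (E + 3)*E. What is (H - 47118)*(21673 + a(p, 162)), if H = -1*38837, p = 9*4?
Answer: -1997508245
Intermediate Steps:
p = 36
H = -38837
a(E, y) = y + E*(3 + E) (a(E, y) = y + (3 + E)*E = y + E*(3 + E))
(H - 47118)*(21673 + a(p, 162)) = (-38837 - 47118)*(21673 + (162 + 36² + 3*36)) = -85955*(21673 + (162 + 1296 + 108)) = -85955*(21673 + 1566) = -85955*23239 = -1997508245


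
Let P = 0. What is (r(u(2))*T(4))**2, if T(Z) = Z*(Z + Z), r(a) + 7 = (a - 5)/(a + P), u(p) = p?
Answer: 73984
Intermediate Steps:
r(a) = -7 + (-5 + a)/a (r(a) = -7 + (a - 5)/(a + 0) = -7 + (-5 + a)/a)
T(Z) = 2*Z**2 (T(Z) = Z*(2*Z) = 2*Z**2)
(r(u(2))*T(4))**2 = ((-6 - 5/2)*(2*4**2))**2 = ((-6 - 5*1/2)*(2*16))**2 = ((-6 - 5/2)*32)**2 = (-17/2*32)**2 = (-272)**2 = 73984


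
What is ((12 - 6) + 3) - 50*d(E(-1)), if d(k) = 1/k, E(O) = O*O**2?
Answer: 59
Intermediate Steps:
E(O) = O**3
((12 - 6) + 3) - 50*d(E(-1)) = ((12 - 6) + 3) - 50/((-1)**3) = (6 + 3) - 50/(-1) = 9 - 50*(-1) = 9 + 50 = 59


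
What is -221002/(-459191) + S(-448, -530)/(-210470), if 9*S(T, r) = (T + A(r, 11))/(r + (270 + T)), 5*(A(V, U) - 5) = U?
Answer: 370486074322859/769784830618050 ≈ 0.48129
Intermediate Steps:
A(V, U) = 5 + U/5
S(T, r) = (36/5 + T)/(9*(270 + T + r)) (S(T, r) = ((T + (5 + (⅕)*11))/(r + (270 + T)))/9 = ((T + (5 + 11/5))/(270 + T + r))/9 = ((T + 36/5)/(270 + T + r))/9 = ((36/5 + T)/(270 + T + r))/9 = (36/5 + T)/(9*(270 + T + r)))
-221002/(-459191) + S(-448, -530)/(-210470) = -221002/(-459191) + ((⅘ + (⅑)*(-448))/(270 - 448 - 530))/(-210470) = -221002*(-1/459191) + ((⅘ - 448/9)/(-708))*(-1/210470) = 221002/459191 - 1/708*(-2204/45)*(-1/210470) = 221002/459191 + (551/7965)*(-1/210470) = 221002/459191 - 551/1676393550 = 370486074322859/769784830618050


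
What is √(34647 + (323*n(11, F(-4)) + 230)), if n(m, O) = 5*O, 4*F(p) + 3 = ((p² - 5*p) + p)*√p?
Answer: √(134663 + 103360*I)/2 ≈ 195.07 + 66.232*I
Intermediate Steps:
F(p) = -¾ + √p*(p² - 4*p)/4 (F(p) = -¾ + (((p² - 5*p) + p)*√p)/4 = -¾ + ((p² - 4*p)*√p)/4 = -¾ + (√p*(p² - 4*p))/4 = -¾ + √p*(p² - 4*p)/4)
√(34647 + (323*n(11, F(-4)) + 230)) = √(34647 + (323*(5*(-¾ - (-4)^(3/2) + (-4)^(5/2)/4)) + 230)) = √(34647 + (323*(5*(-¾ - (-8)*I + (32*I)/4)) + 230)) = √(34647 + (323*(5*(-¾ + 8*I + 8*I)) + 230)) = √(34647 + (323*(5*(-¾ + 16*I)) + 230)) = √(34647 + (323*(-15/4 + 80*I) + 230)) = √(34647 + ((-4845/4 + 25840*I) + 230)) = √(34647 + (-3925/4 + 25840*I)) = √(134663/4 + 25840*I)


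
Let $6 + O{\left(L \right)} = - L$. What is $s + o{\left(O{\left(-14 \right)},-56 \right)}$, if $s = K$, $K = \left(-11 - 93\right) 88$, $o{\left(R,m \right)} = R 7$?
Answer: $-9096$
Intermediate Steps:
$O{\left(L \right)} = -6 - L$
$o{\left(R,m \right)} = 7 R$
$K = -9152$ ($K = \left(-104\right) 88 = -9152$)
$s = -9152$
$s + o{\left(O{\left(-14 \right)},-56 \right)} = -9152 + 7 \left(-6 - -14\right) = -9152 + 7 \left(-6 + 14\right) = -9152 + 7 \cdot 8 = -9152 + 56 = -9096$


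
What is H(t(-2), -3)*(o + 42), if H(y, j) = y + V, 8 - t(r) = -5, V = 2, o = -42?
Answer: 0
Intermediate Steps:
t(r) = 13 (t(r) = 8 - 1*(-5) = 8 + 5 = 13)
H(y, j) = 2 + y (H(y, j) = y + 2 = 2 + y)
H(t(-2), -3)*(o + 42) = (2 + 13)*(-42 + 42) = 15*0 = 0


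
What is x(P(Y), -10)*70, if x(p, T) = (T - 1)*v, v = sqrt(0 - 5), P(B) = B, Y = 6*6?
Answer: -770*I*sqrt(5) ≈ -1721.8*I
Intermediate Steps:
Y = 36
v = I*sqrt(5) (v = sqrt(-5) = I*sqrt(5) ≈ 2.2361*I)
x(p, T) = I*sqrt(5)*(-1 + T) (x(p, T) = (T - 1)*(I*sqrt(5)) = (-1 + T)*(I*sqrt(5)) = I*sqrt(5)*(-1 + T))
x(P(Y), -10)*70 = (I*sqrt(5)*(-1 - 10))*70 = (I*sqrt(5)*(-11))*70 = -11*I*sqrt(5)*70 = -770*I*sqrt(5)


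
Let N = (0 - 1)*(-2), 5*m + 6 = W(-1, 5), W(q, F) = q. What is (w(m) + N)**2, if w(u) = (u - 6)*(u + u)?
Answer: 322624/625 ≈ 516.20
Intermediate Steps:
m = -7/5 (m = -6/5 + (1/5)*(-1) = -6/5 - 1/5 = -7/5 ≈ -1.4000)
w(u) = 2*u*(-6 + u) (w(u) = (-6 + u)*(2*u) = 2*u*(-6 + u))
N = 2 (N = -1*(-2) = 2)
(w(m) + N)**2 = (2*(-7/5)*(-6 - 7/5) + 2)**2 = (2*(-7/5)*(-37/5) + 2)**2 = (518/25 + 2)**2 = (568/25)**2 = 322624/625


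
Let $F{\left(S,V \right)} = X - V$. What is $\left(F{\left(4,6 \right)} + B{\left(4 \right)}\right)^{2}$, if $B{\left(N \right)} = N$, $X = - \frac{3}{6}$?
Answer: $\frac{25}{4} \approx 6.25$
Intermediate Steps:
$X = - \frac{1}{2}$ ($X = \left(-3\right) \frac{1}{6} = - \frac{1}{2} \approx -0.5$)
$F{\left(S,V \right)} = - \frac{1}{2} - V$
$\left(F{\left(4,6 \right)} + B{\left(4 \right)}\right)^{2} = \left(\left(- \frac{1}{2} - 6\right) + 4\right)^{2} = \left(- \frac{13}{2} + 4\right)^{2} = \left(- \frac{5}{2}\right)^{2} = \frac{25}{4}$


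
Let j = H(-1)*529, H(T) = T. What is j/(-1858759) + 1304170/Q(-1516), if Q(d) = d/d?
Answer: 2424137725559/1858759 ≈ 1.3042e+6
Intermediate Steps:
Q(d) = 1
j = -529 (j = -1*529 = -529)
j/(-1858759) + 1304170/Q(-1516) = -529/(-1858759) + 1304170/1 = -529*(-1/1858759) + 1304170*1 = 529/1858759 + 1304170 = 2424137725559/1858759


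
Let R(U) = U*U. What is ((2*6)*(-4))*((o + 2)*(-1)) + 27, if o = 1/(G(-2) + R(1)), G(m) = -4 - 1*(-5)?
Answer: 147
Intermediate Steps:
R(U) = U²
G(m) = 1 (G(m) = -4 + 5 = 1)
o = ½ (o = 1/(1 + 1²) = 1/(1 + 1) = 1/2 = ½ ≈ 0.50000)
((2*6)*(-4))*((o + 2)*(-1)) + 27 = ((2*6)*(-4))*((½ + 2)*(-1)) + 27 = (12*(-4))*((5/2)*(-1)) + 27 = -48*(-5/2) + 27 = 120 + 27 = 147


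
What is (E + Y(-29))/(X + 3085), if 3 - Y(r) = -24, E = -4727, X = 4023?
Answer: -1175/1777 ≈ -0.66123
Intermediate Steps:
Y(r) = 27 (Y(r) = 3 - 1*(-24) = 3 + 24 = 27)
(E + Y(-29))/(X + 3085) = (-4727 + 27)/(4023 + 3085) = -4700/7108 = -4700*1/7108 = -1175/1777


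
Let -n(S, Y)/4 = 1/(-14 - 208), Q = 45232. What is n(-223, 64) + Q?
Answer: 5020754/111 ≈ 45232.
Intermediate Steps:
n(S, Y) = 2/111 (n(S, Y) = -4/(-14 - 208) = -4/(-222) = -4*(-1/222) = 2/111)
n(-223, 64) + Q = 2/111 + 45232 = 5020754/111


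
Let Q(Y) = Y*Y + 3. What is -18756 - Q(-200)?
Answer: -58759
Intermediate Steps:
Q(Y) = 3 + Y² (Q(Y) = Y² + 3 = 3 + Y²)
-18756 - Q(-200) = -18756 - (3 + (-200)²) = -18756 - (3 + 40000) = -18756 - 1*40003 = -18756 - 40003 = -58759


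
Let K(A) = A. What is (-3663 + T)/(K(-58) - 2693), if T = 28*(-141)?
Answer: 2537/917 ≈ 2.7666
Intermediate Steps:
T = -3948
(-3663 + T)/(K(-58) - 2693) = (-3663 - 3948)/(-58 - 2693) = -7611/(-2751) = -7611*(-1/2751) = 2537/917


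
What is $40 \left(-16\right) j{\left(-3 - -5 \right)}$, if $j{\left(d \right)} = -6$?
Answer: $3840$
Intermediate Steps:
$40 \left(-16\right) j{\left(-3 - -5 \right)} = 40 \left(-16\right) \left(-6\right) = \left(-640\right) \left(-6\right) = 3840$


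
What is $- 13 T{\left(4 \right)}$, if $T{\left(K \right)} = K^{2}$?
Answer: $-208$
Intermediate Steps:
$- 13 T{\left(4 \right)} = - 13 \cdot 4^{2} = \left(-13\right) 16 = -208$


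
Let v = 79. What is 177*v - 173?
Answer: 13810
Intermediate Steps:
177*v - 173 = 177*79 - 173 = 13983 - 173 = 13810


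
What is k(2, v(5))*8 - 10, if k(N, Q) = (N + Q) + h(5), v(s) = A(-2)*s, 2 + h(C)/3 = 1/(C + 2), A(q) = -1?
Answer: -550/7 ≈ -78.571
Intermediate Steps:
h(C) = -6 + 3/(2 + C) (h(C) = -6 + 3/(C + 2) = -6 + 3/(2 + C))
v(s) = -s
k(N, Q) = -39/7 + N + Q (k(N, Q) = (N + Q) + 3*(-3 - 2*5)/(2 + 5) = (N + Q) + 3*(-3 - 10)/7 = (N + Q) + 3*(⅐)*(-13) = (N + Q) - 39/7 = -39/7 + N + Q)
k(2, v(5))*8 - 10 = (-39/7 + 2 - 1*5)*8 - 10 = (-39/7 + 2 - 5)*8 - 10 = -60/7*8 - 10 = -480/7 - 10 = -550/7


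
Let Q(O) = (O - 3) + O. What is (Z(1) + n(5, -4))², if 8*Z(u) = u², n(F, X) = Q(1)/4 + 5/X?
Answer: 121/64 ≈ 1.8906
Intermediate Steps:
Q(O) = -3 + 2*O (Q(O) = (-3 + O) + O = -3 + 2*O)
n(F, X) = -¼ + 5/X (n(F, X) = (-3 + 2*1)/4 + 5/X = (-3 + 2)*(¼) + 5/X = -1*¼ + 5/X = -¼ + 5/X)
Z(u) = u²/8
(Z(1) + n(5, -4))² = ((⅛)*1² + (¼)*(20 - 1*(-4))/(-4))² = ((⅛)*1 + (¼)*(-¼)*(20 + 4))² = (⅛ + (¼)*(-¼)*24)² = (⅛ - 3/2)² = (-11/8)² = 121/64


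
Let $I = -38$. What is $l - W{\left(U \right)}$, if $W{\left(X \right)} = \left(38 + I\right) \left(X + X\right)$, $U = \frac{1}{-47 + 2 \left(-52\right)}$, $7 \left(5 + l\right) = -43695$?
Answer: $- \frac{43730}{7} \approx -6247.1$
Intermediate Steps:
$l = - \frac{43730}{7}$ ($l = -5 + \frac{1}{7} \left(-43695\right) = -5 - \frac{43695}{7} = - \frac{43730}{7} \approx -6247.1$)
$U = - \frac{1}{151}$ ($U = \frac{1}{-47 - 104} = \frac{1}{-151} = - \frac{1}{151} \approx -0.0066225$)
$W{\left(X \right)} = 0$ ($W{\left(X \right)} = \left(38 - 38\right) \left(X + X\right) = 0 \cdot 2 X = 0$)
$l - W{\left(U \right)} = - \frac{43730}{7} - 0 = - \frac{43730}{7} + 0 = - \frac{43730}{7}$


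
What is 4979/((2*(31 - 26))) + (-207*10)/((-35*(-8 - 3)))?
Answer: 379243/770 ≈ 492.52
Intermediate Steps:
4979/((2*(31 - 26))) + (-207*10)/((-35*(-8 - 3))) = 4979/((2*5)) - 2070/((-35*(-11))) = 4979/10 - 2070/385 = 4979*(⅒) - 2070*1/385 = 4979/10 - 414/77 = 379243/770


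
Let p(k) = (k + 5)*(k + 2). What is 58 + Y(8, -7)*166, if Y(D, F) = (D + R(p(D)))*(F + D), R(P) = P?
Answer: 22966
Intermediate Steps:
p(k) = (2 + k)*(5 + k) (p(k) = (5 + k)*(2 + k) = (2 + k)*(5 + k))
Y(D, F) = (D + F)*(10 + D² + 8*D) (Y(D, F) = (D + (10 + D² + 7*D))*(F + D) = (10 + D² + 8*D)*(D + F) = (D + F)*(10 + D² + 8*D))
58 + Y(8, -7)*166 = 58 + (8³ + 8*8² + 10*8 + 10*(-7) - 7*8² + 8*8*(-7))*166 = 58 + (512 + 8*64 + 80 - 70 - 7*64 - 448)*166 = 58 + (512 + 512 + 80 - 70 - 448 - 448)*166 = 58 + 138*166 = 58 + 22908 = 22966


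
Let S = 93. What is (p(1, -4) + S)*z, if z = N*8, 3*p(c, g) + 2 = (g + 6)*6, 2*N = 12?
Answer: 4624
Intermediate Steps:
N = 6 (N = (½)*12 = 6)
p(c, g) = 34/3 + 2*g (p(c, g) = -⅔ + ((g + 6)*6)/3 = -⅔ + ((6 + g)*6)/3 = -⅔ + (36 + 6*g)/3 = -⅔ + (12 + 2*g) = 34/3 + 2*g)
z = 48 (z = 6*8 = 48)
(p(1, -4) + S)*z = ((34/3 + 2*(-4)) + 93)*48 = ((34/3 - 8) + 93)*48 = (10/3 + 93)*48 = (289/3)*48 = 4624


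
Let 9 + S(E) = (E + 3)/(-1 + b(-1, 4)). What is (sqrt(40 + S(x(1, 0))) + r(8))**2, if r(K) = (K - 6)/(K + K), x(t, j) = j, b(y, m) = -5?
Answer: 1953/64 + sqrt(122)/8 ≈ 31.896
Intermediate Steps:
S(E) = -19/2 - E/6 (S(E) = -9 + (E + 3)/(-1 - 5) = -9 + (3 + E)/(-6) = -9 + (3 + E)*(-1/6) = -9 + (-1/2 - E/6) = -19/2 - E/6)
r(K) = (-6 + K)/(2*K) (r(K) = (-6 + K)/((2*K)) = (-6 + K)*(1/(2*K)) = (-6 + K)/(2*K))
(sqrt(40 + S(x(1, 0))) + r(8))**2 = (sqrt(40 + (-19/2 - 1/6*0)) + (1/2)*(-6 + 8)/8)**2 = (sqrt(40 + (-19/2 + 0)) + (1/2)*(1/8)*2)**2 = (sqrt(40 - 19/2) + 1/8)**2 = (sqrt(61/2) + 1/8)**2 = (sqrt(122)/2 + 1/8)**2 = (1/8 + sqrt(122)/2)**2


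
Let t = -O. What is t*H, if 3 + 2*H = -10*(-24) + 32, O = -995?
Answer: 267655/2 ≈ 1.3383e+5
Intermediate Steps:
t = 995 (t = -1*(-995) = 995)
H = 269/2 (H = -3/2 + (-10*(-24) + 32)/2 = -3/2 + (240 + 32)/2 = -3/2 + (½)*272 = -3/2 + 136 = 269/2 ≈ 134.50)
t*H = 995*(269/2) = 267655/2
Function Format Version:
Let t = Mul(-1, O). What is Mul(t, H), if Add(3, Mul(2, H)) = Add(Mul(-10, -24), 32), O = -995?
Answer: Rational(267655, 2) ≈ 1.3383e+5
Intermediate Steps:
t = 995 (t = Mul(-1, -995) = 995)
H = Rational(269, 2) (H = Add(Rational(-3, 2), Mul(Rational(1, 2), Add(Mul(-10, -24), 32))) = Add(Rational(-3, 2), Mul(Rational(1, 2), Add(240, 32))) = Add(Rational(-3, 2), Mul(Rational(1, 2), 272)) = Add(Rational(-3, 2), 136) = Rational(269, 2) ≈ 134.50)
Mul(t, H) = Mul(995, Rational(269, 2)) = Rational(267655, 2)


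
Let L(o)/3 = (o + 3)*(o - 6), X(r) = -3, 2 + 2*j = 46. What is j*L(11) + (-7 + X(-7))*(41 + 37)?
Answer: 3840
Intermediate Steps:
j = 22 (j = -1 + (½)*46 = -1 + 23 = 22)
L(o) = 3*(-6 + o)*(3 + o) (L(o) = 3*((o + 3)*(o - 6)) = 3*((3 + o)*(-6 + o)) = 3*((-6 + o)*(3 + o)) = 3*(-6 + o)*(3 + o))
j*L(11) + (-7 + X(-7))*(41 + 37) = 22*(-54 - 9*11 + 3*11²) + (-7 - 3)*(41 + 37) = 22*(-54 - 99 + 3*121) - 10*78 = 22*(-54 - 99 + 363) - 780 = 22*210 - 780 = 4620 - 780 = 3840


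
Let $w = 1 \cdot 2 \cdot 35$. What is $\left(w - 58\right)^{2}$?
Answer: $144$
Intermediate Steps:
$w = 70$ ($w = 2 \cdot 35 = 70$)
$\left(w - 58\right)^{2} = \left(70 - 58\right)^{2} = 12^{2} = 144$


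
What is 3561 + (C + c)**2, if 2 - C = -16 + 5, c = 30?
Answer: 5410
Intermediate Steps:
C = 13 (C = 2 - (-16 + 5) = 2 - 1*(-11) = 2 + 11 = 13)
3561 + (C + c)**2 = 3561 + (13 + 30)**2 = 3561 + 43**2 = 3561 + 1849 = 5410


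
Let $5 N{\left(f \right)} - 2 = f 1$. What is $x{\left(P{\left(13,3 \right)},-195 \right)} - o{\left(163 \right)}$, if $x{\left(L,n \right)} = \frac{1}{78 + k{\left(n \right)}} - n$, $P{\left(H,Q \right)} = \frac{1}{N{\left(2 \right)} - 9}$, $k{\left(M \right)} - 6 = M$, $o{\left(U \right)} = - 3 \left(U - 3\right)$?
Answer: $\frac{74924}{111} \approx 674.99$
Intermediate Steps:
$o{\left(U \right)} = 9 - 3 U$ ($o{\left(U \right)} = - 3 \left(-3 + U\right) = 9 - 3 U$)
$N{\left(f \right)} = \frac{2}{5} + \frac{f}{5}$ ($N{\left(f \right)} = \frac{2}{5} + \frac{f 1}{5} = \frac{2}{5} + \frac{f}{5}$)
$k{\left(M \right)} = 6 + M$
$P{\left(H,Q \right)} = - \frac{5}{41}$ ($P{\left(H,Q \right)} = \frac{1}{\left(\frac{2}{5} + \frac{1}{5} \cdot 2\right) - 9} = \frac{1}{\left(\frac{2}{5} + \frac{2}{5}\right) - 9} = \frac{1}{\frac{4}{5} - 9} = \frac{1}{- \frac{41}{5}} = - \frac{5}{41}$)
$x{\left(L,n \right)} = \frac{1}{84 + n} - n$ ($x{\left(L,n \right)} = \frac{1}{78 + \left(6 + n\right)} - n = \frac{1}{84 + n} - n$)
$x{\left(P{\left(13,3 \right)},-195 \right)} - o{\left(163 \right)} = \frac{1 - \left(-195\right)^{2} - -16380}{84 - 195} - \left(9 - 489\right) = \frac{1 - 38025 + 16380}{-111} - \left(9 - 489\right) = - \frac{1 - 38025 + 16380}{111} - -480 = \left(- \frac{1}{111}\right) \left(-21644\right) + 480 = \frac{21644}{111} + 480 = \frac{74924}{111}$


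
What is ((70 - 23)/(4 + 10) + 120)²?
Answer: 2982529/196 ≈ 15217.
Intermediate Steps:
((70 - 23)/(4 + 10) + 120)² = (47/14 + 120)² = (1727/14)² = 2982529/196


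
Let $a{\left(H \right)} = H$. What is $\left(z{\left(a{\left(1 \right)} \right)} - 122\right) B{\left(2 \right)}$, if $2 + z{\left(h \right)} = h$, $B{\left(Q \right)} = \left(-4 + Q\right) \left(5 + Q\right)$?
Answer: $1722$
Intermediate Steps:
$z{\left(h \right)} = -2 + h$
$\left(z{\left(a{\left(1 \right)} \right)} - 122\right) B{\left(2 \right)} = \left(\left(-2 + 1\right) - 122\right) \left(-20 + 2 + 2^{2}\right) = \left(-1 - 122\right) \left(-20 + 2 + 4\right) = \left(-123\right) \left(-14\right) = 1722$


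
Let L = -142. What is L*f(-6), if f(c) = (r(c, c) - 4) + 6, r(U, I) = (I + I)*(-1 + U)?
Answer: -12212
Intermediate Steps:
r(U, I) = 2*I*(-1 + U) (r(U, I) = (2*I)*(-1 + U) = 2*I*(-1 + U))
f(c) = 2 + 2*c*(-1 + c) (f(c) = (2*c*(-1 + c) - 4) + 6 = (-4 + 2*c*(-1 + c)) + 6 = 2 + 2*c*(-1 + c))
L*f(-6) = -142*(2 + 2*(-6)*(-1 - 6)) = -142*(2 + 2*(-6)*(-7)) = -142*(2 + 84) = -142*86 = -12212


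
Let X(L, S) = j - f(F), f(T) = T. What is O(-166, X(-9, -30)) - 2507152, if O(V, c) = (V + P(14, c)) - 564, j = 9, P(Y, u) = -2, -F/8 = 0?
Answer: -2507884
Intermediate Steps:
F = 0 (F = -8*0 = 0)
X(L, S) = 9 (X(L, S) = 9 - 1*0 = 9 + 0 = 9)
O(V, c) = -566 + V (O(V, c) = (V - 2) - 564 = (-2 + V) - 564 = -566 + V)
O(-166, X(-9, -30)) - 2507152 = (-566 - 166) - 2507152 = -732 - 2507152 = -2507884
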